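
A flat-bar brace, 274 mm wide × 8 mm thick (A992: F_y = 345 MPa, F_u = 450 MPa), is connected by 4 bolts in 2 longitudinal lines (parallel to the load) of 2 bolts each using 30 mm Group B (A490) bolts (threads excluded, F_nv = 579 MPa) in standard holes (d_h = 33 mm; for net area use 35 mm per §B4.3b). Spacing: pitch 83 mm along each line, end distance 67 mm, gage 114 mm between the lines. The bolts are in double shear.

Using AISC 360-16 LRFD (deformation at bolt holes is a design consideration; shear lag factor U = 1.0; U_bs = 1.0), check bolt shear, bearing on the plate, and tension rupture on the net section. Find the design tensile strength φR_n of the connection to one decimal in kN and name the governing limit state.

550.8 kN (net-section rupture governs)

Bolt shear: A_b = π(30)²/4 = 706.86 mm². φR_n = 0.75 × 579 × 706.86 × 4 × 2 = 2455.6 kN.
Bearing (8 mm plate, F_u = 450 MPa): end bolts L_c = 67 − 33/2 = 50.5, R_n = min(1.2×50.5×8×450, 2.4×30×8×450) = 218.16 kN/bolt; interior L_c = 83 − 33 = 50, R_n = 216 kN/bolt. φR_n = 0.75 × (2×218.16 + 2×216) = 651.2 kN.
Tension rupture (net): A_n = (274 − 2×35)×8 = 1632 mm² (U = 1.0, A_e = A_n). φR_n = 0.75 × 450 × 1632 = 550.8 kN.
Governing: min(2455.6, 651.2, 550.8) = 550.8 kN → net-section rupture.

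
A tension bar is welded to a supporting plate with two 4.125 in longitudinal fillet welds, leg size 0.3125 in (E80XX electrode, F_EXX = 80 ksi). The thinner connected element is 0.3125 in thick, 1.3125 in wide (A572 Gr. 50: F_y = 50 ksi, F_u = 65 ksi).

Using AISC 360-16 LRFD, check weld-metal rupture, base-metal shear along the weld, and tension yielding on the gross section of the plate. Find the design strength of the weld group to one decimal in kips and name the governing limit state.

Weld metal: throat = 0.707×0.3125 = 0.22094 in, L = 2×4.125 = 8.25 in. φR_n = 0.75 × 0.6 × 80 × 0.22094 × 8.25 = 65.6 kips.
Base metal shear (0.3125 in plate): yield φR_n = 1.0×0.6×50×0.3125×8.25 = 77.3 kips; rupture φR_n = 0.75×0.6×65×0.3125×8.25 = 75.4 kips; take 75.4 kips (rupture).
Tension yield (gross): A_g = 1.3125×0.3125 = 0.41016 in². φR_n = 0.90 × 50 × 0.41016 = 18.5 kips.
Governing: min(65.6, 75.4, 18.5) = 18.5 kips → gross-section yield.

18.5 kips (gross-section yield governs)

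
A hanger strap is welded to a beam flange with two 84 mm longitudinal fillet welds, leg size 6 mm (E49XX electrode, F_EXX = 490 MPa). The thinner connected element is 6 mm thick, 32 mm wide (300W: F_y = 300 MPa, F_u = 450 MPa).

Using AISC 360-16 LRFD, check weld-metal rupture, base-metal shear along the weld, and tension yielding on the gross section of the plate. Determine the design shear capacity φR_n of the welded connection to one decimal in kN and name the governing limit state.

Weld metal: throat = 0.707×6 = 4.242 mm, L = 2×84 = 168 mm. φR_n = 0.75 × 0.6 × 490 × 4.242 × 168 = 157.1 kN.
Base metal shear (6 mm plate): yield φR_n = 1.0×0.6×300×6×168 = 181.4 kN; rupture φR_n = 0.75×0.6×450×6×168 = 204.1 kN; take 181.4 kN (yield).
Tension yield (gross): A_g = 32×6 = 192 mm². φR_n = 0.90 × 300 × 192 = 51.8 kN.
Governing: min(157.1, 181.4, 51.8) = 51.8 kN → gross-section yield.

51.8 kN (gross-section yield governs)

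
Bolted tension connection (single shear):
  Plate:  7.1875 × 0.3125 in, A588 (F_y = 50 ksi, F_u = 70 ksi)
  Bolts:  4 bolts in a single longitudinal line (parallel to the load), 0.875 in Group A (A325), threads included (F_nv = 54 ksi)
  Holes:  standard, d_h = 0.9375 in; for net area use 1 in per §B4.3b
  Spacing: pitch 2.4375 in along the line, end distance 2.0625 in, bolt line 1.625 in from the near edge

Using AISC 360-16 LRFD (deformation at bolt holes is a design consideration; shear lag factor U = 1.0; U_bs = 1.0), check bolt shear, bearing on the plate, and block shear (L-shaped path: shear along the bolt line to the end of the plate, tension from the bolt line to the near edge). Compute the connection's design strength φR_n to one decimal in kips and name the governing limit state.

76.3 kips (block shear governs)

Bolt shear: A_b = π(0.875)²/4 = 0.60132 in². φR_n = 0.75 × 54 × 0.60132 × 4 × 1 = 97.4 kips.
Bearing (0.3125 in plate, F_u = 70 ksi): end bolts L_c = 2.0625 − 0.9375/2 = 1.59375, R_n = min(1.2×1.59375×0.3125×70, 2.4×0.875×0.3125×70) = 41.836 kips/bolt; interior L_c = 2.4375 − 0.9375 = 1.5, R_n = 39.375 kips/bolt. φR_n = 0.75 × (1×41.836 + 3×39.375) = 120.0 kips.
Block shear: shear path 1×[2.0625+3×2.4375] = 1×9.375 in, A_gv = 2.9297, A_nv = 1×(9.375 − 3.5×1)×0.3125 = 1.8359 in²; tension to near edge: (1.625 − 0.5×1)×0.3125 = 0.35156 in². R_n = min(0.6×70×1.8359, 0.6×50×2.9297) + 1.0×70×0.35156 = min(77.108, 87.891) + 24.609 = 101.72 kips. φR_n = 0.75 × 101.72 = 76.3 kips.
Governing: min(97.4, 120.0, 76.3) = 76.3 kips → block shear.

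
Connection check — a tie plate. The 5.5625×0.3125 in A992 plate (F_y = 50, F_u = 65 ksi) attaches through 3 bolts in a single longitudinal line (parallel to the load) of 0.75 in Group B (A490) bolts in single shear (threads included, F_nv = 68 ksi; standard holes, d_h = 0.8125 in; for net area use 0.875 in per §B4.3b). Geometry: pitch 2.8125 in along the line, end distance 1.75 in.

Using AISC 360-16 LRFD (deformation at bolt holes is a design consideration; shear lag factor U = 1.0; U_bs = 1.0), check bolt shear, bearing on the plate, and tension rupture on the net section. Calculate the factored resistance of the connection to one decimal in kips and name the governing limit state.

Bolt shear: A_b = π(0.75)²/4 = 0.44179 in². φR_n = 0.75 × 68 × 0.44179 × 3 × 1 = 67.6 kips.
Bearing (0.3125 in plate, F_u = 65 ksi): end bolts L_c = 1.75 − 0.8125/2 = 1.34375, R_n = min(1.2×1.34375×0.3125×65, 2.4×0.75×0.3125×65) = 32.754 kips/bolt; interior L_c = 2.8125 − 0.8125 = 2, R_n = 36.563 kips/bolt. φR_n = 0.75 × (1×32.754 + 2×36.563) = 79.4 kips.
Tension rupture (net): A_n = (5.5625 − 1×0.875)×0.3125 = 1.4648 in² (U = 1.0, A_e = A_n). φR_n = 0.75 × 65 × 1.4648 = 71.4 kips.
Governing: min(67.6, 79.4, 71.4) = 67.6 kips → bolt shear.

67.6 kips (bolt shear governs)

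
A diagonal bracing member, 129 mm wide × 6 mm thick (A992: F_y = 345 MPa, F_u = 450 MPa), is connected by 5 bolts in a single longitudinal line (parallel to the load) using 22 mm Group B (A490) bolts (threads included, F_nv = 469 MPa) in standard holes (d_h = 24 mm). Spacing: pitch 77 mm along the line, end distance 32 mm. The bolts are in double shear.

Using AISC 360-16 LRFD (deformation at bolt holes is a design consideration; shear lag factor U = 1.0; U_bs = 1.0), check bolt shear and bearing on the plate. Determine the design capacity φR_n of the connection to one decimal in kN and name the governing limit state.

Bolt shear: A_b = π(22)²/4 = 380.13 mm². φR_n = 0.75 × 469 × 380.13 × 5 × 2 = 1337.1 kN.
Bearing (6 mm plate, F_u = 450 MPa): end bolts L_c = 32 − 24/2 = 20, R_n = min(1.2×20×6×450, 2.4×22×6×450) = 64.8 kN/bolt; interior L_c = 77 − 24 = 53, R_n = 142.56 kN/bolt. φR_n = 0.75 × (1×64.8 + 4×142.56) = 476.3 kN.
Governing: min(1337.1, 476.3) = 476.3 kN → bearing.

476.3 kN (bearing governs)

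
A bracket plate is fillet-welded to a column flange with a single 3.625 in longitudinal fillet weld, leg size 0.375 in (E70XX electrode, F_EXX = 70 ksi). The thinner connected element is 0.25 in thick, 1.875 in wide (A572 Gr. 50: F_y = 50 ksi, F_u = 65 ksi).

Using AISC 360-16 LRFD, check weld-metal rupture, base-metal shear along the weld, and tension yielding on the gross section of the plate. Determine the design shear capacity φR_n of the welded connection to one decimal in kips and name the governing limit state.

Weld metal: throat = 0.707×0.375 = 0.26513 in, L = 3.625 in. φR_n = 0.75 × 0.6 × 70 × 0.26513 × 3.625 = 30.3 kips.
Base metal shear (0.25 in plate): yield φR_n = 1.0×0.6×50×0.25×3.625 = 27.2 kips; rupture φR_n = 0.75×0.6×65×0.25×3.625 = 26.5 kips; take 26.5 kips (rupture).
Tension yield (gross): A_g = 1.875×0.25 = 0.46875 in². φR_n = 0.90 × 50 × 0.46875 = 21.1 kips.
Governing: min(30.3, 26.5, 21.1) = 21.1 kips → gross-section yield.

21.1 kips (gross-section yield governs)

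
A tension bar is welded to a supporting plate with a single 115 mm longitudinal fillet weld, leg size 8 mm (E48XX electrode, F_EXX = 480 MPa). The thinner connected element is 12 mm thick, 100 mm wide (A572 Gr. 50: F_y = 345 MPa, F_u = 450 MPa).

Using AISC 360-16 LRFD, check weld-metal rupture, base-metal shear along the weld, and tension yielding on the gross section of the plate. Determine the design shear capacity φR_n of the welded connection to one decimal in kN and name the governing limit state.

Weld metal: throat = 0.707×8 = 5.656 mm, L = 115 mm. φR_n = 0.75 × 0.6 × 480 × 5.656 × 115 = 140.5 kN.
Base metal shear (12 mm plate): yield φR_n = 1.0×0.6×345×12×115 = 285.7 kN; rupture φR_n = 0.75×0.6×450×12×115 = 279.5 kN; take 279.5 kN (rupture).
Tension yield (gross): A_g = 100×12 = 1200 mm². φR_n = 0.90 × 345 × 1200 = 372.6 kN.
Governing: min(140.5, 279.5, 372.6) = 140.5 kN → weld metal.

140.5 kN (weld metal governs)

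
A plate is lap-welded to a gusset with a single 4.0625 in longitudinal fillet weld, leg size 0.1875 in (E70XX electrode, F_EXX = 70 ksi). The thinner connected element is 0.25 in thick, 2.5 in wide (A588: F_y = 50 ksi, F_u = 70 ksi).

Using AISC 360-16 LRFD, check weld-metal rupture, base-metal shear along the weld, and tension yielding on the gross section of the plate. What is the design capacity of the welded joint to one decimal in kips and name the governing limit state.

Weld metal: throat = 0.707×0.1875 = 0.13256 in, L = 4.0625 in. φR_n = 0.75 × 0.6 × 70 × 0.13256 × 4.0625 = 17.0 kips.
Base metal shear (0.25 in plate): yield φR_n = 1.0×0.6×50×0.25×4.0625 = 30.5 kips; rupture φR_n = 0.75×0.6×70×0.25×4.0625 = 32.0 kips; take 30.5 kips (yield).
Tension yield (gross): A_g = 2.5×0.25 = 0.625 in². φR_n = 0.90 × 50 × 0.625 = 28.1 kips.
Governing: min(17.0, 30.5, 28.1) = 17.0 kips → weld metal.

17.0 kips (weld metal governs)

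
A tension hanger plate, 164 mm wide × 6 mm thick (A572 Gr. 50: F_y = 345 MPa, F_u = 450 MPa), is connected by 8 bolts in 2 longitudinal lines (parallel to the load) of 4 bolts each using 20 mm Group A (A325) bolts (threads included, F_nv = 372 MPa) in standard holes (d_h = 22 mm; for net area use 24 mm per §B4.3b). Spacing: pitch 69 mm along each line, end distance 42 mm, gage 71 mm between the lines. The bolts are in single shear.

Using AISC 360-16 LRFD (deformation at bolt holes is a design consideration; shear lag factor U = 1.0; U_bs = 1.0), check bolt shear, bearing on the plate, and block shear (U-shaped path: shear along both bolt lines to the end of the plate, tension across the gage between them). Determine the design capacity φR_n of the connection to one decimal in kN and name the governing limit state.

496.1 kN (block shear governs)

Bolt shear: A_b = π(20)²/4 = 314.16 mm². φR_n = 0.75 × 372 × 314.16 × 8 × 1 = 701.2 kN.
Bearing (6 mm plate, F_u = 450 MPa): end bolts L_c = 42 − 22/2 = 31, R_n = min(1.2×31×6×450, 2.4×20×6×450) = 100.44 kN/bolt; interior L_c = 69 − 22 = 47, R_n = 129.6 kN/bolt. φR_n = 0.75 × (2×100.44 + 6×129.6) = 733.9 kN.
Block shear: shear path 2×[42+3×69] = 2×249 mm, A_gv = 2988, A_nv = 2×(249 − 3.5×24)×6 = 1980 mm²; tension across gage: (71 − 1×24)×6 = 282 mm². R_n = min(0.6×450×1980, 0.6×345×2988) + 1.0×450×282 = min(534.6, 618.52) + 126.9 = 661.5 kN. φR_n = 0.75 × 661.5 = 496.1 kN.
Governing: min(701.2, 733.9, 496.1) = 496.1 kN → block shear.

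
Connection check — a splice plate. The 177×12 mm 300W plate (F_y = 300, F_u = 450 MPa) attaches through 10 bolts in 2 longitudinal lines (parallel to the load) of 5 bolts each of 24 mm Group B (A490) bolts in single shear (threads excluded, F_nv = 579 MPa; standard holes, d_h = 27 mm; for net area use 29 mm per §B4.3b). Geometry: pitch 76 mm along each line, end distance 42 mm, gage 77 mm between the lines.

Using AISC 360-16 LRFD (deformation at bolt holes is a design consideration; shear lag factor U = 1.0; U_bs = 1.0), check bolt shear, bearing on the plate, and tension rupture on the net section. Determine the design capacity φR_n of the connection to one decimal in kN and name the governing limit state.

Bolt shear: A_b = π(24)²/4 = 452.39 mm². φR_n = 0.75 × 579 × 452.39 × 10 × 1 = 1964.5 kN.
Bearing (12 mm plate, F_u = 450 MPa): end bolts L_c = 42 − 27/2 = 28.5, R_n = min(1.2×28.5×12×450, 2.4×24×12×450) = 184.68 kN/bolt; interior L_c = 76 − 27 = 49, R_n = 311.04 kN/bolt. φR_n = 0.75 × (2×184.68 + 8×311.04) = 2143.3 kN.
Tension rupture (net): A_n = (177 − 2×29)×12 = 1428 mm² (U = 1.0, A_e = A_n). φR_n = 0.75 × 450 × 1428 = 482.0 kN.
Governing: min(1964.5, 2143.3, 482.0) = 482.0 kN → net-section rupture.

482.0 kN (net-section rupture governs)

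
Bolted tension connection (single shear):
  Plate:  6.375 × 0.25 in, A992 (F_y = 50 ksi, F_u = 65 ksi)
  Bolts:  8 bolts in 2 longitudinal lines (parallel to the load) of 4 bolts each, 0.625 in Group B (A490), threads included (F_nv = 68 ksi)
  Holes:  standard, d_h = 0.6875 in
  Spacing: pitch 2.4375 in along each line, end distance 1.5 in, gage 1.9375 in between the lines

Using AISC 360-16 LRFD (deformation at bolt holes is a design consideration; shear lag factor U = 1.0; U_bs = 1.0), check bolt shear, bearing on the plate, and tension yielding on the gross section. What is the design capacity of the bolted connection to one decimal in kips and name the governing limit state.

71.7 kips (gross-section yield governs)

Bolt shear: A_b = π(0.625)²/4 = 0.3068 in². φR_n = 0.75 × 68 × 0.3068 × 8 × 1 = 125.2 kips.
Bearing (0.25 in plate, F_u = 65 ksi): end bolts L_c = 1.5 − 0.6875/2 = 1.15625, R_n = min(1.2×1.15625×0.25×65, 2.4×0.625×0.25×65) = 22.547 kips/bolt; interior L_c = 2.4375 − 0.6875 = 1.75, R_n = 24.375 kips/bolt. φR_n = 0.75 × (2×22.547 + 6×24.375) = 143.5 kips.
Tension yield (gross): A_g = 6.375×0.25 = 1.5938 in². φR_n = 0.90 × 50 × 1.5938 = 71.7 kips.
Governing: min(125.2, 143.5, 71.7) = 71.7 kips → gross-section yield.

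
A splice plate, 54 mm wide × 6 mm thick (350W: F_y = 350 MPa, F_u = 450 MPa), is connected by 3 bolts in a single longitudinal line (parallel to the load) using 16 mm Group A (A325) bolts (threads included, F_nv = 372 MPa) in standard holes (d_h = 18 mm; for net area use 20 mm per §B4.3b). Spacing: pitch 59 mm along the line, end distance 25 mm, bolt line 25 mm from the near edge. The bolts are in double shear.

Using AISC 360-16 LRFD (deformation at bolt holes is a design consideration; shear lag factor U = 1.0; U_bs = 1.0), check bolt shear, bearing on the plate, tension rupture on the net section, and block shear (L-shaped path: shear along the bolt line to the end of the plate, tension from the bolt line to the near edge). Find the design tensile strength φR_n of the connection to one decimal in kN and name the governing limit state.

Bolt shear: A_b = π(16)²/4 = 201.06 mm². φR_n = 0.75 × 372 × 201.06 × 3 × 2 = 336.6 kN.
Bearing (6 mm plate, F_u = 450 MPa): end bolts L_c = 25 − 18/2 = 16, R_n = min(1.2×16×6×450, 2.4×16×6×450) = 51.84 kN/bolt; interior L_c = 59 − 18 = 41, R_n = 103.68 kN/bolt. φR_n = 0.75 × (1×51.84 + 2×103.68) = 194.4 kN.
Tension rupture (net): A_n = (54 − 1×20)×6 = 204 mm² (U = 1.0, A_e = A_n). φR_n = 0.75 × 450 × 204 = 68.9 kN.
Block shear: shear path 1×[25+2×59] = 1×143 mm, A_gv = 858, A_nv = 1×(143 − 2.5×20)×6 = 558 mm²; tension to near edge: (25 − 0.5×20)×6 = 90 mm². R_n = min(0.6×450×558, 0.6×350×858) + 1.0×450×90 = min(150.66, 180.18) + 40.5 = 191.16 kN. φR_n = 0.75 × 191.16 = 143.4 kN.
Governing: min(336.6, 194.4, 68.9, 143.4) = 68.9 kN → net-section rupture.

68.9 kN (net-section rupture governs)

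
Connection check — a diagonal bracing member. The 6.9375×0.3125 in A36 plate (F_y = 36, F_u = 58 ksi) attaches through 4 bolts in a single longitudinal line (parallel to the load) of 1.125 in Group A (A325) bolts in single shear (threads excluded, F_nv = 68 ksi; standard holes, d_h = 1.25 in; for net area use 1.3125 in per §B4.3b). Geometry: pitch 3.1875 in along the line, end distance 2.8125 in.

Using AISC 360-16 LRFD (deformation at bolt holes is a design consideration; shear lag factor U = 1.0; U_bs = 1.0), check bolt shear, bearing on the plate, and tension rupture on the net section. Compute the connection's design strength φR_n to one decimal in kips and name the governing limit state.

76.5 kips (net-section rupture governs)

Bolt shear: A_b = π(1.125)²/4 = 0.99402 in². φR_n = 0.75 × 68 × 0.99402 × 4 × 1 = 202.8 kips.
Bearing (0.3125 in plate, F_u = 58 ksi): end bolts L_c = 2.8125 − 1.25/2 = 2.1875, R_n = min(1.2×2.1875×0.3125×58, 2.4×1.125×0.3125×58) = 47.578 kips/bolt; interior L_c = 3.1875 − 1.25 = 1.9375, R_n = 42.141 kips/bolt. φR_n = 0.75 × (1×47.578 + 3×42.141) = 130.5 kips.
Tension rupture (net): A_n = (6.9375 − 1×1.3125)×0.3125 = 1.7578 in² (U = 1.0, A_e = A_n). φR_n = 0.75 × 58 × 1.7578 = 76.5 kips.
Governing: min(202.8, 130.5, 76.5) = 76.5 kips → net-section rupture.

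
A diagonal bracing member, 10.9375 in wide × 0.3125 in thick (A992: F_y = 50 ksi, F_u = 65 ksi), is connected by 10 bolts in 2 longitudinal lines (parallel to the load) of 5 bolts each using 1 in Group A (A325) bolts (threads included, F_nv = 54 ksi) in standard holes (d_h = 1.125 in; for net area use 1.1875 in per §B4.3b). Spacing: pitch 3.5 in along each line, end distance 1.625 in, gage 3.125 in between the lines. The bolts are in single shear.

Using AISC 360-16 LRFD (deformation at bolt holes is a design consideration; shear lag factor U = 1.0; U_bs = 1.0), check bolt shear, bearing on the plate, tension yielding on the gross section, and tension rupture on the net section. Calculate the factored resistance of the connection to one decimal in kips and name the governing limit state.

Bolt shear: A_b = π(1)²/4 = 0.7854 in². φR_n = 0.75 × 54 × 0.7854 × 10 × 1 = 318.1 kips.
Bearing (0.3125 in plate, F_u = 65 ksi): end bolts L_c = 1.625 − 1.125/2 = 1.0625, R_n = min(1.2×1.0625×0.3125×65, 2.4×1×0.3125×65) = 25.898 kips/bolt; interior L_c = 3.5 − 1.125 = 2.375, R_n = 48.75 kips/bolt. φR_n = 0.75 × (2×25.898 + 8×48.75) = 331.3 kips.
Tension yield (gross): A_g = 10.9375×0.3125 = 3.418 in². φR_n = 0.90 × 50 × 3.418 = 153.8 kips.
Tension rupture (net): A_n = (10.9375 − 2×1.1875)×0.3125 = 2.6758 in² (U = 1.0, A_e = A_n). φR_n = 0.75 × 65 × 2.6758 = 130.4 kips.
Governing: min(318.1, 331.3, 153.8, 130.4) = 130.4 kips → net-section rupture.

130.4 kips (net-section rupture governs)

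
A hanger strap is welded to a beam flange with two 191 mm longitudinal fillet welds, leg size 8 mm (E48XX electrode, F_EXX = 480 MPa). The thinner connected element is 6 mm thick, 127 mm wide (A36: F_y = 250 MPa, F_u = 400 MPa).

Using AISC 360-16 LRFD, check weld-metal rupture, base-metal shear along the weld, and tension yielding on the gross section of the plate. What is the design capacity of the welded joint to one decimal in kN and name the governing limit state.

171.5 kN (gross-section yield governs)

Weld metal: throat = 0.707×8 = 5.656 mm, L = 2×191 = 382 mm. φR_n = 0.75 × 0.6 × 480 × 5.656 × 382 = 466.7 kN.
Base metal shear (6 mm plate): yield φR_n = 1.0×0.6×250×6×382 = 343.8 kN; rupture φR_n = 0.75×0.6×400×6×382 = 412.6 kN; take 343.8 kN (yield).
Tension yield (gross): A_g = 127×6 = 762 mm². φR_n = 0.90 × 250 × 762 = 171.5 kN.
Governing: min(466.7, 343.8, 171.5) = 171.5 kN → gross-section yield.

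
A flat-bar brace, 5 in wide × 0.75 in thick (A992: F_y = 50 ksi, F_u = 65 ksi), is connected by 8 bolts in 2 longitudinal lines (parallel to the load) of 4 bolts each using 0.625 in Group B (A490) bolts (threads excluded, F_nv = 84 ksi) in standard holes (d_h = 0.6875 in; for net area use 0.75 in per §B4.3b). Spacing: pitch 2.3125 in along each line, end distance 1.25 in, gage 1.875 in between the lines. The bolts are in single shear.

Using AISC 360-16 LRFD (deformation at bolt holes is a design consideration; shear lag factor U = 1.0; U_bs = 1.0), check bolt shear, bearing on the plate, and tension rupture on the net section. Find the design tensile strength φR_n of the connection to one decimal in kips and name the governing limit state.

Bolt shear: A_b = π(0.625)²/4 = 0.3068 in². φR_n = 0.75 × 84 × 0.3068 × 8 × 1 = 154.6 kips.
Bearing (0.75 in plate, F_u = 65 ksi): end bolts L_c = 1.25 − 0.6875/2 = 0.90625, R_n = min(1.2×0.90625×0.75×65, 2.4×0.625×0.75×65) = 53.016 kips/bolt; interior L_c = 2.3125 − 0.6875 = 1.625, R_n = 73.125 kips/bolt. φR_n = 0.75 × (2×53.016 + 6×73.125) = 408.6 kips.
Tension rupture (net): A_n = (5 − 2×0.75)×0.75 = 2.625 in² (U = 1.0, A_e = A_n). φR_n = 0.75 × 65 × 2.625 = 128.0 kips.
Governing: min(154.6, 408.6, 128.0) = 128.0 kips → net-section rupture.

128.0 kips (net-section rupture governs)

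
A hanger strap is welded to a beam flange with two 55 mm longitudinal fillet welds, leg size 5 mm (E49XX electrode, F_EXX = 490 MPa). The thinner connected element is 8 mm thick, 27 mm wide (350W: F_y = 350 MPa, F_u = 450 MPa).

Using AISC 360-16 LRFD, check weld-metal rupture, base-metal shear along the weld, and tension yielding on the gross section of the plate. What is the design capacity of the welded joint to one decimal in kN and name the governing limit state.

68.0 kN (gross-section yield governs)

Weld metal: throat = 0.707×5 = 3.535 mm, L = 2×55 = 110 mm. φR_n = 0.75 × 0.6 × 490 × 3.535 × 110 = 85.7 kN.
Base metal shear (8 mm plate): yield φR_n = 1.0×0.6×350×8×110 = 184.8 kN; rupture φR_n = 0.75×0.6×450×8×110 = 178.2 kN; take 178.2 kN (rupture).
Tension yield (gross): A_g = 27×8 = 216 mm². φR_n = 0.90 × 350 × 216 = 68.0 kN.
Governing: min(85.7, 178.2, 68.0) = 68.0 kN → gross-section yield.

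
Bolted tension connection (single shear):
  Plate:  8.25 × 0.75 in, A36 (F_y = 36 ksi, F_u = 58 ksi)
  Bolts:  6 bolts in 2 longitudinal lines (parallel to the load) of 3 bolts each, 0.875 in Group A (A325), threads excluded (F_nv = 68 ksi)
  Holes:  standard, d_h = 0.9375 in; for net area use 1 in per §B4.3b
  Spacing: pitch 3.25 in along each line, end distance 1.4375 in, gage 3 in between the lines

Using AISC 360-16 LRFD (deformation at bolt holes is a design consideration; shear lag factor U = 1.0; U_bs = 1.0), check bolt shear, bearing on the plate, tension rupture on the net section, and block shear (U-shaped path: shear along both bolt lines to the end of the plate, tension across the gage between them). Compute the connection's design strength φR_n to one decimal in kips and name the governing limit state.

184.0 kips (bolt shear governs)

Bolt shear: A_b = π(0.875)²/4 = 0.60132 in². φR_n = 0.75 × 68 × 0.60132 × 6 × 1 = 184.0 kips.
Bearing (0.75 in plate, F_u = 58 ksi): end bolts L_c = 1.4375 − 0.9375/2 = 0.96875, R_n = min(1.2×0.96875×0.75×58, 2.4×0.875×0.75×58) = 50.569 kips/bolt; interior L_c = 3.25 − 0.9375 = 2.3125, R_n = 91.35 kips/bolt. φR_n = 0.75 × (2×50.569 + 4×91.35) = 349.9 kips.
Tension rupture (net): A_n = (8.25 − 2×1)×0.75 = 4.6875 in² (U = 1.0, A_e = A_n). φR_n = 0.75 × 58 × 4.6875 = 203.9 kips.
Block shear: shear path 2×[1.4375+2×3.25] = 2×7.9375 in, A_gv = 11.906, A_nv = 2×(7.9375 − 2.5×1)×0.75 = 8.1563 in²; tension across gage: (3 − 1×1)×0.75 = 1.5 in². R_n = min(0.6×58×8.1563, 0.6×36×11.906) + 1.0×58×1.5 = min(283.84, 257.17) + 87 = 344.17 kips. φR_n = 0.75 × 344.17 = 258.1 kips.
Governing: min(184.0, 349.9, 203.9, 258.1) = 184.0 kips → bolt shear.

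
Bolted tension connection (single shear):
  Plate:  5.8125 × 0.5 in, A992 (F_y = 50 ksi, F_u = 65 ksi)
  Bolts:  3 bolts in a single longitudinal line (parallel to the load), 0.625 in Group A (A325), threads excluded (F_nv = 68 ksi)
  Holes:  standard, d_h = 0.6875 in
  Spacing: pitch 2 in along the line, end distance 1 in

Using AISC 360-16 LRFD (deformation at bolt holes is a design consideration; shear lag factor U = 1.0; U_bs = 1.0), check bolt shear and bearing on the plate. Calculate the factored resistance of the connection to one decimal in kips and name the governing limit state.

46.9 kips (bolt shear governs)

Bolt shear: A_b = π(0.625)²/4 = 0.3068 in². φR_n = 0.75 × 68 × 0.3068 × 3 × 1 = 46.9 kips.
Bearing (0.5 in plate, F_u = 65 ksi): end bolts L_c = 1 − 0.6875/2 = 0.65625, R_n = min(1.2×0.65625×0.5×65, 2.4×0.625×0.5×65) = 25.594 kips/bolt; interior L_c = 2 − 0.6875 = 1.3125, R_n = 48.75 kips/bolt. φR_n = 0.75 × (1×25.594 + 2×48.75) = 92.3 kips.
Governing: min(46.9, 92.3) = 46.9 kips → bolt shear.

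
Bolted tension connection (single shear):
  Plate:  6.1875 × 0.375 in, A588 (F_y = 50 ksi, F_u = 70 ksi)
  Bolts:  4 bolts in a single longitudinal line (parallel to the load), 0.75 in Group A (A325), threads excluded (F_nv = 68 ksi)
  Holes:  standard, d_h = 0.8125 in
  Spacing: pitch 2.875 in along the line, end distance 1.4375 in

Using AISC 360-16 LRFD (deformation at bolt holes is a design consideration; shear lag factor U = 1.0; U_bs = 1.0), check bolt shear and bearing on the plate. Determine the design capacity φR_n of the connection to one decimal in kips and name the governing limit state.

Bolt shear: A_b = π(0.75)²/4 = 0.44179 in². φR_n = 0.75 × 68 × 0.44179 × 4 × 1 = 90.1 kips.
Bearing (0.375 in plate, F_u = 70 ksi): end bolts L_c = 1.4375 − 0.8125/2 = 1.03125, R_n = min(1.2×1.03125×0.375×70, 2.4×0.75×0.375×70) = 32.484 kips/bolt; interior L_c = 2.875 − 0.8125 = 2.0625, R_n = 47.25 kips/bolt. φR_n = 0.75 × (1×32.484 + 3×47.25) = 130.7 kips.
Governing: min(90.1, 130.7) = 90.1 kips → bolt shear.

90.1 kips (bolt shear governs)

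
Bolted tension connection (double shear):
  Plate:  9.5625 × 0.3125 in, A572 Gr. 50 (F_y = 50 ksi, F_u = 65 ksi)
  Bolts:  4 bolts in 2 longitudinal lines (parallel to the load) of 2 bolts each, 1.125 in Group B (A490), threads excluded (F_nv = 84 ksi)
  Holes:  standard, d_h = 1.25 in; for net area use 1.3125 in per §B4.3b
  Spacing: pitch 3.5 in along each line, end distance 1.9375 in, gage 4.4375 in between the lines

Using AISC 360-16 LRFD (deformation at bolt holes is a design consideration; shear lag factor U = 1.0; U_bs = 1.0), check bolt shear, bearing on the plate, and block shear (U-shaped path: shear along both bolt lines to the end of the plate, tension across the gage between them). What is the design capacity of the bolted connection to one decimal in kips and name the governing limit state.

Bolt shear: A_b = π(1.125)²/4 = 0.99402 in². φR_n = 0.75 × 84 × 0.99402 × 4 × 2 = 501.0 kips.
Bearing (0.3125 in plate, F_u = 65 ksi): end bolts L_c = 1.9375 − 1.25/2 = 1.3125, R_n = min(1.2×1.3125×0.3125×65, 2.4×1.125×0.3125×65) = 31.992 kips/bolt; interior L_c = 3.5 − 1.25 = 2.25, R_n = 54.844 kips/bolt. φR_n = 0.75 × (2×31.992 + 2×54.844) = 130.3 kips.
Block shear: shear path 2×[1.9375+1×3.5] = 2×5.4375 in, A_gv = 3.3984, A_nv = 2×(5.4375 − 1.5×1.3125)×0.3125 = 2.168 in²; tension across gage: (4.4375 − 1×1.3125)×0.3125 = 0.97656 in². R_n = min(0.6×65×2.168, 0.6×50×3.3984) + 1.0×65×0.97656 = min(84.552, 101.95) + 63.476 = 148.03 kips. φR_n = 0.75 × 148.03 = 111.0 kips.
Governing: min(501.0, 130.3, 111.0) = 111.0 kips → block shear.

111.0 kips (block shear governs)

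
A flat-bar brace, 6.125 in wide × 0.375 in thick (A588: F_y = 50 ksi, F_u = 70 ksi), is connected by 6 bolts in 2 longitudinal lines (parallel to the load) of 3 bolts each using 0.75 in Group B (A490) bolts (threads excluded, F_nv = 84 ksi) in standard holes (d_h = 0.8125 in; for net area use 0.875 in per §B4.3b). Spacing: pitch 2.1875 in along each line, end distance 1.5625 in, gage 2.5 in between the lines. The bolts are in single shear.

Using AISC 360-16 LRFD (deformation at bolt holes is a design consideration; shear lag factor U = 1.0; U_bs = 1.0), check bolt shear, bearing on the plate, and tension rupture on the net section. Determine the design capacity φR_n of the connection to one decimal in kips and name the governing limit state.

Bolt shear: A_b = π(0.75)²/4 = 0.44179 in². φR_n = 0.75 × 84 × 0.44179 × 6 × 1 = 167.0 kips.
Bearing (0.375 in plate, F_u = 70 ksi): end bolts L_c = 1.5625 − 0.8125/2 = 1.15625, R_n = min(1.2×1.15625×0.375×70, 2.4×0.75×0.375×70) = 36.422 kips/bolt; interior L_c = 2.1875 − 0.8125 = 1.375, R_n = 43.313 kips/bolt. φR_n = 0.75 × (2×36.422 + 4×43.313) = 184.6 kips.
Tension rupture (net): A_n = (6.125 − 2×0.875)×0.375 = 1.6406 in² (U = 1.0, A_e = A_n). φR_n = 0.75 × 70 × 1.6406 = 86.1 kips.
Governing: min(167.0, 184.6, 86.1) = 86.1 kips → net-section rupture.

86.1 kips (net-section rupture governs)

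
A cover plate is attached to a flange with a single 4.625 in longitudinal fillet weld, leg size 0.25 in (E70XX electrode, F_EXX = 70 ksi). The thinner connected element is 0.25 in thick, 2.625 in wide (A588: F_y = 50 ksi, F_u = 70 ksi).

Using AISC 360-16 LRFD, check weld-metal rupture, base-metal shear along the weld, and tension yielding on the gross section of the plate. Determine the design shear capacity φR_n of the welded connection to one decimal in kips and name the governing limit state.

25.8 kips (weld metal governs)

Weld metal: throat = 0.707×0.25 = 0.17675 in, L = 4.625 in. φR_n = 0.75 × 0.6 × 70 × 0.17675 × 4.625 = 25.8 kips.
Base metal shear (0.25 in plate): yield φR_n = 1.0×0.6×50×0.25×4.625 = 34.7 kips; rupture φR_n = 0.75×0.6×70×0.25×4.625 = 36.4 kips; take 34.7 kips (yield).
Tension yield (gross): A_g = 2.625×0.25 = 0.65625 in². φR_n = 0.90 × 50 × 0.65625 = 29.5 kips.
Governing: min(25.8, 34.7, 29.5) = 25.8 kips → weld metal.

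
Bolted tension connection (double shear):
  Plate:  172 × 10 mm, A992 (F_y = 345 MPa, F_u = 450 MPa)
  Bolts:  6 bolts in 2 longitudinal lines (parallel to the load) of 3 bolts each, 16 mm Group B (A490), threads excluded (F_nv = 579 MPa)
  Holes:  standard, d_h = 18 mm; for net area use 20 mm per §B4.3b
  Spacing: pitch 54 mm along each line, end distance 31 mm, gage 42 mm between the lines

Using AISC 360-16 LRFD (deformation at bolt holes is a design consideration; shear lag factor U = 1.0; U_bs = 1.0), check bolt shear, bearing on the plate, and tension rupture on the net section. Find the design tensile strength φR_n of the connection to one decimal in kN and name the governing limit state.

Bolt shear: A_b = π(16)²/4 = 201.06 mm². φR_n = 0.75 × 579 × 201.06 × 6 × 2 = 1047.7 kN.
Bearing (10 mm plate, F_u = 450 MPa): end bolts L_c = 31 − 18/2 = 22, R_n = min(1.2×22×10×450, 2.4×16×10×450) = 118.8 kN/bolt; interior L_c = 54 − 18 = 36, R_n = 172.8 kN/bolt. φR_n = 0.75 × (2×118.8 + 4×172.8) = 696.6 kN.
Tension rupture (net): A_n = (172 − 2×20)×10 = 1320 mm² (U = 1.0, A_e = A_n). φR_n = 0.75 × 450 × 1320 = 445.5 kN.
Governing: min(1047.7, 696.6, 445.5) = 445.5 kN → net-section rupture.

445.5 kN (net-section rupture governs)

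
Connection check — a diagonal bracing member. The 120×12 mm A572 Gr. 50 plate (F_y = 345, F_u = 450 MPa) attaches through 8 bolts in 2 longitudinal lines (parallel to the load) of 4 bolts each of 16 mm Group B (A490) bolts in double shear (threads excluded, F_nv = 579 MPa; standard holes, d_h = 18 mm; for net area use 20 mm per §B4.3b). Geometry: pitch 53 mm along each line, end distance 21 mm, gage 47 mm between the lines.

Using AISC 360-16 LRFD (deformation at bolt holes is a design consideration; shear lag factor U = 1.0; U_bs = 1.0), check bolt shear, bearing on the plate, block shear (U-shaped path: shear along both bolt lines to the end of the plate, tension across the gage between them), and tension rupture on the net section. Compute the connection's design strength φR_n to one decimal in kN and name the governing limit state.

324.0 kN (net-section rupture governs)

Bolt shear: A_b = π(16)²/4 = 201.06 mm². φR_n = 0.75 × 579 × 201.06 × 8 × 2 = 1397.0 kN.
Bearing (12 mm plate, F_u = 450 MPa): end bolts L_c = 21 − 18/2 = 12, R_n = min(1.2×12×12×450, 2.4×16×12×450) = 77.76 kN/bolt; interior L_c = 53 − 18 = 35, R_n = 207.36 kN/bolt. φR_n = 0.75 × (2×77.76 + 6×207.36) = 1049.8 kN.
Block shear: shear path 2×[21+3×53] = 2×180 mm, A_gv = 4320, A_nv = 2×(180 − 3.5×20)×12 = 2640 mm²; tension across gage: (47 − 1×20)×12 = 324 mm². R_n = min(0.6×450×2640, 0.6×345×4320) + 1.0×450×324 = min(712.8, 894.24) + 145.8 = 858.6 kN. φR_n = 0.75 × 858.6 = 644.0 kN.
Tension rupture (net): A_n = (120 − 2×20)×12 = 960 mm² (U = 1.0, A_e = A_n). φR_n = 0.75 × 450 × 960 = 324.0 kN.
Governing: min(1397.0, 1049.8, 644.0, 324.0) = 324.0 kN → net-section rupture.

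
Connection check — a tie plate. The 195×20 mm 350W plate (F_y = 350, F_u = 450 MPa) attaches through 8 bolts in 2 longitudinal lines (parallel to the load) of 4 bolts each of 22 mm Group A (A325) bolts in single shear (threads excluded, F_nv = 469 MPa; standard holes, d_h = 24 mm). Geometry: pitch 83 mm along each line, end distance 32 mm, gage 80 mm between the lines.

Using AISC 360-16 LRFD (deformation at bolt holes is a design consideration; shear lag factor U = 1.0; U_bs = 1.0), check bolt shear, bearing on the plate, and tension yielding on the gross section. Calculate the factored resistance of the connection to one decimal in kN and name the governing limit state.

1069.7 kN (bolt shear governs)

Bolt shear: A_b = π(22)²/4 = 380.13 mm². φR_n = 0.75 × 469 × 380.13 × 8 × 1 = 1069.7 kN.
Bearing (20 mm plate, F_u = 450 MPa): end bolts L_c = 32 − 24/2 = 20, R_n = min(1.2×20×20×450, 2.4×22×20×450) = 216 kN/bolt; interior L_c = 83 − 24 = 59, R_n = 475.2 kN/bolt. φR_n = 0.75 × (2×216 + 6×475.2) = 2462.4 kN.
Tension yield (gross): A_g = 195×20 = 3900 mm². φR_n = 0.90 × 350 × 3900 = 1228.5 kN.
Governing: min(1069.7, 2462.4, 1228.5) = 1069.7 kN → bolt shear.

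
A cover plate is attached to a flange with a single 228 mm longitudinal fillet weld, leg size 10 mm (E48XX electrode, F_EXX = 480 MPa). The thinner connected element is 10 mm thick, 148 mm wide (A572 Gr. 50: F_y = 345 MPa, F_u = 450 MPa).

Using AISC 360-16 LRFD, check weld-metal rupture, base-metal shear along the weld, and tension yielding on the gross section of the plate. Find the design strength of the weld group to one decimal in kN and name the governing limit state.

Weld metal: throat = 0.707×10 = 7.07 mm, L = 228 mm. φR_n = 0.75 × 0.6 × 480 × 7.07 × 228 = 348.2 kN.
Base metal shear (10 mm plate): yield φR_n = 1.0×0.6×345×10×228 = 472.0 kN; rupture φR_n = 0.75×0.6×450×10×228 = 461.7 kN; take 461.7 kN (rupture).
Tension yield (gross): A_g = 148×10 = 1480 mm². φR_n = 0.90 × 345 × 1480 = 459.5 kN.
Governing: min(348.2, 461.7, 459.5) = 348.2 kN → weld metal.

348.2 kN (weld metal governs)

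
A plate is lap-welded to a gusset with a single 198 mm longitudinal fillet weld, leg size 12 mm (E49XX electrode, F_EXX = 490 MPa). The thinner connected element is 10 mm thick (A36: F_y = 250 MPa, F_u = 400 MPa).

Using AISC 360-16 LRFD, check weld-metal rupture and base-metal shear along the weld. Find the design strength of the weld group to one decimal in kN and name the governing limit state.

297.0 kN (base-metal shear governs)

Weld metal: throat = 0.707×12 = 8.484 mm, L = 198 mm. φR_n = 0.75 × 0.6 × 490 × 8.484 × 198 = 370.4 kN.
Base metal shear (10 mm plate): yield φR_n = 1.0×0.6×250×10×198 = 297.0 kN; rupture φR_n = 0.75×0.6×400×10×198 = 356.4 kN; take 297.0 kN (yield).
Governing: min(370.4, 297.0) = 297.0 kN → base-metal shear.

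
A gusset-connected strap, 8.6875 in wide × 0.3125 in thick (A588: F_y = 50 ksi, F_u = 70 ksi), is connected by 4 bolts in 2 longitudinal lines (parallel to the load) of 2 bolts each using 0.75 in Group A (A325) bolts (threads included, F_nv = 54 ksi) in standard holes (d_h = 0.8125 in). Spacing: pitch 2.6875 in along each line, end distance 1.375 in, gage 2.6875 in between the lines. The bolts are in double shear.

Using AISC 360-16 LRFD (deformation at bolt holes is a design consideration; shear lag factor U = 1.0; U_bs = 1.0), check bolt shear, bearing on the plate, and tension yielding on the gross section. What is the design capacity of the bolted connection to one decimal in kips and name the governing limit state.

97.2 kips (bearing governs)

Bolt shear: A_b = π(0.75)²/4 = 0.44179 in². φR_n = 0.75 × 54 × 0.44179 × 4 × 2 = 143.1 kips.
Bearing (0.3125 in plate, F_u = 70 ksi): end bolts L_c = 1.375 − 0.8125/2 = 0.96875, R_n = min(1.2×0.96875×0.3125×70, 2.4×0.75×0.3125×70) = 25.43 kips/bolt; interior L_c = 2.6875 − 0.8125 = 1.875, R_n = 39.375 kips/bolt. φR_n = 0.75 × (2×25.43 + 2×39.375) = 97.2 kips.
Tension yield (gross): A_g = 8.6875×0.3125 = 2.7148 in². φR_n = 0.90 × 50 × 2.7148 = 122.2 kips.
Governing: min(143.1, 97.2, 122.2) = 97.2 kips → bearing.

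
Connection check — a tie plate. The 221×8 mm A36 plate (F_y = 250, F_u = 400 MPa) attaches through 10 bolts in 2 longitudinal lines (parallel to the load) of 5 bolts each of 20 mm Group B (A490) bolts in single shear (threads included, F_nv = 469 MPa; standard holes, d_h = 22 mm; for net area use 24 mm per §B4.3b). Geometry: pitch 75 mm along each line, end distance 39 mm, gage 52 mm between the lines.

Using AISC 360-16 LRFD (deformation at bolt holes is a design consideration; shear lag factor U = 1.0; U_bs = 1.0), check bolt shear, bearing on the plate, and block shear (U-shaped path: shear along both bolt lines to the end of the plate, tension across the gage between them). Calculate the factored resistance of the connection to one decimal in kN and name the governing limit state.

677.4 kN (block shear governs)

Bolt shear: A_b = π(20)²/4 = 314.16 mm². φR_n = 0.75 × 469 × 314.16 × 10 × 1 = 1105.1 kN.
Bearing (8 mm plate, F_u = 400 MPa): end bolts L_c = 39 − 22/2 = 28, R_n = min(1.2×28×8×400, 2.4×20×8×400) = 107.52 kN/bolt; interior L_c = 75 − 22 = 53, R_n = 153.6 kN/bolt. φR_n = 0.75 × (2×107.52 + 8×153.6) = 1082.9 kN.
Block shear: shear path 2×[39+4×75] = 2×339 mm, A_gv = 5424, A_nv = 2×(339 − 4.5×24)×8 = 3696 mm²; tension across gage: (52 − 1×24)×8 = 224 mm². R_n = min(0.6×400×3696, 0.6×250×5424) + 1.0×400×224 = min(887.04, 813.6) + 89.6 = 903.2 kN. φR_n = 0.75 × 903.2 = 677.4 kN.
Governing: min(1105.1, 1082.9, 677.4) = 677.4 kN → block shear.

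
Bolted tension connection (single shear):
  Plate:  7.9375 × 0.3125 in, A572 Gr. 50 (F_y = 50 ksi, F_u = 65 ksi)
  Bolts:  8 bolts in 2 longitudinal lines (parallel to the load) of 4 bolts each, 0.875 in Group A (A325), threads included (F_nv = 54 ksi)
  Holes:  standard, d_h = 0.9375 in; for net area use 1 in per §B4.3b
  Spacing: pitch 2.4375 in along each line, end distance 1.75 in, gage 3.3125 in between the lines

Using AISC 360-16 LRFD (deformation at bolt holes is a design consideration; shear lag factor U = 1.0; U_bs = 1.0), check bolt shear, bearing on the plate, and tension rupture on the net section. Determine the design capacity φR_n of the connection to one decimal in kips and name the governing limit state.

90.5 kips (net-section rupture governs)

Bolt shear: A_b = π(0.875)²/4 = 0.60132 in². φR_n = 0.75 × 54 × 0.60132 × 8 × 1 = 194.8 kips.
Bearing (0.3125 in plate, F_u = 65 ksi): end bolts L_c = 1.75 − 0.9375/2 = 1.28125, R_n = min(1.2×1.28125×0.3125×65, 2.4×0.875×0.3125×65) = 31.23 kips/bolt; interior L_c = 2.4375 − 0.9375 = 1.5, R_n = 36.563 kips/bolt. φR_n = 0.75 × (2×31.23 + 6×36.563) = 211.4 kips.
Tension rupture (net): A_n = (7.9375 − 2×1)×0.3125 = 1.8555 in² (U = 1.0, A_e = A_n). φR_n = 0.75 × 65 × 1.8555 = 90.5 kips.
Governing: min(194.8, 211.4, 90.5) = 90.5 kips → net-section rupture.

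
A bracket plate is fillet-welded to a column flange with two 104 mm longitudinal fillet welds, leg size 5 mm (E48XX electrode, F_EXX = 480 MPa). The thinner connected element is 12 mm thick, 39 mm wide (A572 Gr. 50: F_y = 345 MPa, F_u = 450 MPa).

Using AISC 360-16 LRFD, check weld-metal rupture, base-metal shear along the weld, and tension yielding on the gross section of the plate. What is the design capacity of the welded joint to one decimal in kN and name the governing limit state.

Weld metal: throat = 0.707×5 = 3.535 mm, L = 2×104 = 208 mm. φR_n = 0.75 × 0.6 × 480 × 3.535 × 208 = 158.8 kN.
Base metal shear (12 mm plate): yield φR_n = 1.0×0.6×345×12×208 = 516.7 kN; rupture φR_n = 0.75×0.6×450×12×208 = 505.4 kN; take 505.4 kN (rupture).
Tension yield (gross): A_g = 39×12 = 468 mm². φR_n = 0.90 × 345 × 468 = 145.3 kN.
Governing: min(158.8, 505.4, 145.3) = 145.3 kN → gross-section yield.

145.3 kN (gross-section yield governs)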